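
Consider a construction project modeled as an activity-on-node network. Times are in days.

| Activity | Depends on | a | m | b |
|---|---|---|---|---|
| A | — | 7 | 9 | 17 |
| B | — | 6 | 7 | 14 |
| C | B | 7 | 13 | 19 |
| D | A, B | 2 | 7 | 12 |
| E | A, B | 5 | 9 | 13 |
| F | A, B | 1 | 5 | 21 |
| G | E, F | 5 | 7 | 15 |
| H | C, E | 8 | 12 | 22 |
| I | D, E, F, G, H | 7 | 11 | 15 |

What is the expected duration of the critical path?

45 days

te_A = (7 + 4·9 + 17)/6 = 60/6 = 10
te_B = (6 + 4·7 + 14)/6 = 48/6 = 8
te_C = (7 + 4·13 + 19)/6 = 78/6 = 13
te_D = (2 + 4·7 + 12)/6 = 42/6 = 7
te_E = (5 + 4·9 + 13)/6 = 54/6 = 9
te_F = (1 + 4·5 + 21)/6 = 42/6 = 7
te_G = (5 + 4·7 + 15)/6 = 48/6 = 8
te_H = (8 + 4·12 + 22)/6 = 78/6 = 13
te_I = (7 + 4·11 + 15)/6 = 66/6 = 11

Forward pass:
ES_A = 0; EF_A = 10
ES_B = 0; EF_B = 8
ES_C = 8; EF_C = 8+13 = 21
ES_D = max(EF_A=10, EF_B=8) = 10; EF_D = 10+7 = 17
ES_E = max(EF_A=10, EF_B=8) = 10; EF_E = 10+9 = 19
ES_F = max(EF_A=10, EF_B=8) = 10; EF_F = 10+7 = 17
ES_G = max(EF_E=19, EF_F=17) = 19; EF_G = 19+8 = 27
ES_H = max(EF_C=21, EF_E=19) = 21; EF_H = 21+13 = 34
ES_I = max(EF_D=17, EF_E=19, EF_F=17, EF_G=27, EF_H=34) = 34; EF_I = 34+11 = 45
Expected project duration μ = 45 days. Critical path: B → C → H → I.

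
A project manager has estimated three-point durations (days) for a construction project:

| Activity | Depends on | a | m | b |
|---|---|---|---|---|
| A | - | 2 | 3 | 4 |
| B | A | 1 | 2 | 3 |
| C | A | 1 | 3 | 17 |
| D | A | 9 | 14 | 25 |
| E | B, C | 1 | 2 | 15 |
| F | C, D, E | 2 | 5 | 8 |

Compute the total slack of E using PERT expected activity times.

6 days

te_A = (2 + 4·3 + 4)/6 = 18/6 = 3
te_B = (1 + 4·2 + 3)/6 = 12/6 = 2
te_C = (1 + 4·3 + 17)/6 = 30/6 = 5
te_D = (9 + 4·14 + 25)/6 = 90/6 = 15
te_E = (1 + 4·2 + 15)/6 = 24/6 = 4
te_F = (2 + 4·5 + 8)/6 = 30/6 = 5

Forward pass:
ES_A = 0; EF_A = 3
ES_B = 3; EF_B = 3+2 = 5
ES_C = 3; EF_C = 3+5 = 8
ES_D = 3; EF_D = 3+15 = 18
ES_E = max(EF_B=5, EF_C=8) = 8; EF_E = 8+4 = 12
ES_F = max(EF_C=8, EF_D=18, EF_E=12) = 18; EF_F = 18+5 = 23
Expected project duration μ = 23 days. Critical path: A → D → F.

Backward pass:
LF_F = 23; LS_F = 23−5 = 18
LF_E = LS_F = 18; LS_E = 18−4 = 14
LF_D = LS_F = 18; LS_D = 18−15 = 3
LF_C = min(LS_E=14, LS_F=18) = 14; LS_C = 14−5 = 9
LF_B = LS_E = 14; LS_B = 14−2 = 12
LF_A = min(LS_B=12, LS_C=9, LS_D=3) = 3; LS_A = 3−3 = 0
Slack_E = LS_E − ES_E = 14 − 8 = 6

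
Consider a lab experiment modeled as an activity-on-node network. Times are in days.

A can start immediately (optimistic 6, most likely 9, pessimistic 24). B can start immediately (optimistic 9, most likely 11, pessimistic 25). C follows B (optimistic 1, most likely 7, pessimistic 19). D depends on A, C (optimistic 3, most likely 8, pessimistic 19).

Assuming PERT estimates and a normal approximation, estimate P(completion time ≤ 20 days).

te_A = (6 + 4·9 + 24)/6 = 66/6 = 11; σ²_A = ((24−6)/6)² = 9.000
te_B = (9 + 4·11 + 25)/6 = 78/6 = 13; σ²_B = ((25−9)/6)² = 7.111
te_C = (1 + 4·7 + 19)/6 = 48/6 = 8; σ²_C = ((19−1)/6)² = 9.000
te_D = (3 + 4·8 + 19)/6 = 54/6 = 9; σ²_D = ((19−3)/6)² = 7.111

Forward pass:
ES_A = 0; EF_A = 11
ES_B = 0; EF_B = 13
ES_C = 13; EF_C = 13+8 = 21
ES_D = max(EF_A=11, EF_C=21) = 21; EF_D = 21+9 = 30
Expected project duration μ = 30 days. Critical path: B → C → D.

Variance along critical path = 7.111 + 9.000 + 7.111 = 23.222; σ = √23.222 = 4.819 days.
Z = (20 − 30) / 4.819 = -2.075
P(T ≤ 20) = Φ(-2.075) ≈ 0.019

0.019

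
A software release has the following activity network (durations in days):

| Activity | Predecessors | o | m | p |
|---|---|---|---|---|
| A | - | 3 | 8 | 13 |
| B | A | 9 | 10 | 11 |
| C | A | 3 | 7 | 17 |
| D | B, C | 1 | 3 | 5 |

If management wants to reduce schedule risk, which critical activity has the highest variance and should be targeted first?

te_A = (3 + 4·8 + 13)/6 = 48/6 = 8; σ²_A = ((13−3)/6)² = 2.778
te_B = (9 + 4·10 + 11)/6 = 60/6 = 10; σ²_B = ((11−9)/6)² = 0.111
te_C = (3 + 4·7 + 17)/6 = 48/6 = 8; σ²_C = ((17−3)/6)² = 5.444
te_D = (1 + 4·3 + 5)/6 = 18/6 = 3; σ²_D = ((5−1)/6)² = 0.444

Forward pass:
ES_A = 0; EF_A = 8
ES_B = 8; EF_B = 8+10 = 18
ES_C = 8; EF_C = 8+8 = 16
ES_D = max(EF_B=18, EF_C=16) = 18; EF_D = 18+3 = 21
Expected project duration μ = 21 days. Critical path: A → B → D.

Variances on critical path: σ²_A=2.778, σ²_B=0.111, σ²_D=0.444.
Largest is σ²_A = 2.778.

A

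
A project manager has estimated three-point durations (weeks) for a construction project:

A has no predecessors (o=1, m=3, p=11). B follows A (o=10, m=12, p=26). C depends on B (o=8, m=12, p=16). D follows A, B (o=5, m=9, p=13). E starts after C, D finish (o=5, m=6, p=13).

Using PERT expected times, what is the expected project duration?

te_A = (1 + 4·3 + 11)/6 = 24/6 = 4
te_B = (10 + 4·12 + 26)/6 = 84/6 = 14
te_C = (8 + 4·12 + 16)/6 = 72/6 = 12
te_D = (5 + 4·9 + 13)/6 = 54/6 = 9
te_E = (5 + 4·6 + 13)/6 = 42/6 = 7

Forward pass:
ES_A = 0; EF_A = 4
ES_B = 4; EF_B = 4+14 = 18
ES_C = 18; EF_C = 18+12 = 30
ES_D = max(EF_A=4, EF_B=18) = 18; EF_D = 18+9 = 27
ES_E = max(EF_C=30, EF_D=27) = 30; EF_E = 30+7 = 37
Expected project duration μ = 37 weeks. Critical path: A → B → C → E.

37 weeks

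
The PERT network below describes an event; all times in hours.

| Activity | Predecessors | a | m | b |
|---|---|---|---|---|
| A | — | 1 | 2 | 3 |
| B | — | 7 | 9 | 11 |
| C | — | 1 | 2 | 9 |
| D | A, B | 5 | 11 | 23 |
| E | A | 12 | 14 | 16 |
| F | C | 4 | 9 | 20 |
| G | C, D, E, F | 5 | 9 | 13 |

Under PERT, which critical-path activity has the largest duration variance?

te_A = (1 + 4·2 + 3)/6 = 12/6 = 2; σ²_A = ((3−1)/6)² = 0.111
te_B = (7 + 4·9 + 11)/6 = 54/6 = 9; σ²_B = ((11−7)/6)² = 0.444
te_C = (1 + 4·2 + 9)/6 = 18/6 = 3; σ²_C = ((9−1)/6)² = 1.778
te_D = (5 + 4·11 + 23)/6 = 72/6 = 12; σ²_D = ((23−5)/6)² = 9.000
te_E = (12 + 4·14 + 16)/6 = 84/6 = 14; σ²_E = ((16−12)/6)² = 0.444
te_F = (4 + 4·9 + 20)/6 = 60/6 = 10; σ²_F = ((20−4)/6)² = 7.111
te_G = (5 + 4·9 + 13)/6 = 54/6 = 9; σ²_G = ((13−5)/6)² = 1.778

Forward pass:
ES_A = 0; EF_A = 2
ES_B = 0; EF_B = 9
ES_C = 0; EF_C = 3
ES_D = max(EF_A=2, EF_B=9) = 9; EF_D = 9+12 = 21
ES_E = 2; EF_E = 2+14 = 16
ES_F = 3; EF_F = 3+10 = 13
ES_G = max(EF_C=3, EF_D=21, EF_E=16, EF_F=13) = 21; EF_G = 21+9 = 30
Expected project duration μ = 30 hours. Critical path: B → D → G.

Variances on critical path: σ²_B=0.444, σ²_D=9.000, σ²_G=1.778.
Largest is σ²_D = 9.000.

D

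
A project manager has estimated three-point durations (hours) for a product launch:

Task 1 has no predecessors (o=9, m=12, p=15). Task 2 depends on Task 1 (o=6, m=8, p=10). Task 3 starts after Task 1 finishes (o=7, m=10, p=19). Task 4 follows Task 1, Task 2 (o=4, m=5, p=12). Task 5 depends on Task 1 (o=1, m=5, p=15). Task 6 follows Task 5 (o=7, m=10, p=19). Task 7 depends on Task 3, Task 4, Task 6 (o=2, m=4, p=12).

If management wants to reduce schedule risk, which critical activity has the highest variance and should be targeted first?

te_Task 1 = (9 + 4·12 + 15)/6 = 72/6 = 12; σ²_Task 1 = ((15−9)/6)² = 1.000
te_Task 2 = (6 + 4·8 + 10)/6 = 48/6 = 8; σ²_Task 2 = ((10−6)/6)² = 0.444
te_Task 3 = (7 + 4·10 + 19)/6 = 66/6 = 11; σ²_Task 3 = ((19−7)/6)² = 4.000
te_Task 4 = (4 + 4·5 + 12)/6 = 36/6 = 6; σ²_Task 4 = ((12−4)/6)² = 1.778
te_Task 5 = (1 + 4·5 + 15)/6 = 36/6 = 6; σ²_Task 5 = ((15−1)/6)² = 5.444
te_Task 6 = (7 + 4·10 + 19)/6 = 66/6 = 11; σ²_Task 6 = ((19−7)/6)² = 4.000
te_Task 7 = (2 + 4·4 + 12)/6 = 30/6 = 5; σ²_Task 7 = ((12−2)/6)² = 2.778

Forward pass:
ES_Task 1 = 0; EF_Task 1 = 12
ES_Task 2 = 12; EF_Task 2 = 12+8 = 20
ES_Task 3 = 12; EF_Task 3 = 12+11 = 23
ES_Task 4 = max(EF_Task 1=12, EF_Task 2=20) = 20; EF_Task 4 = 20+6 = 26
ES_Task 5 = 12; EF_Task 5 = 12+6 = 18
ES_Task 6 = 18; EF_Task 6 = 18+11 = 29
ES_Task 7 = max(EF_Task 3=23, EF_Task 4=26, EF_Task 6=29) = 29; EF_Task 7 = 29+5 = 34
Expected project duration μ = 34 hours. Critical path: Task 1 → Task 5 → Task 6 → Task 7.

Variances on critical path: σ²_Task 1=1.000, σ²_Task 5=5.444, σ²_Task 6=4.000, σ²_Task 7=2.778.
Largest is σ²_Task 5 = 5.444.

Task 5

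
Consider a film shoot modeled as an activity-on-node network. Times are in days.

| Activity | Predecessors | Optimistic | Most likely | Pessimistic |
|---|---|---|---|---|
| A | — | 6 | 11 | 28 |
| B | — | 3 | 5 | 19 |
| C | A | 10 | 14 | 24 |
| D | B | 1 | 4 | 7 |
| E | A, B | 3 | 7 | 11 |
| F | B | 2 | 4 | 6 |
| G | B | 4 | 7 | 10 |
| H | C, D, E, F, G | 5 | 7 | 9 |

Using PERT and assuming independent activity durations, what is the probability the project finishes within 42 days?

0.944

te_A = (6 + 4·11 + 28)/6 = 78/6 = 13; σ²_A = ((28−6)/6)² = 13.444
te_B = (3 + 4·5 + 19)/6 = 42/6 = 7; σ²_B = ((19−3)/6)² = 7.111
te_C = (10 + 4·14 + 24)/6 = 90/6 = 15; σ²_C = ((24−10)/6)² = 5.444
te_D = (1 + 4·4 + 7)/6 = 24/6 = 4; σ²_D = ((7−1)/6)² = 1.000
te_E = (3 + 4·7 + 11)/6 = 42/6 = 7; σ²_E = ((11−3)/6)² = 1.778
te_F = (2 + 4·4 + 6)/6 = 24/6 = 4; σ²_F = ((6−2)/6)² = 0.444
te_G = (4 + 4·7 + 10)/6 = 42/6 = 7; σ²_G = ((10−4)/6)² = 1.000
te_H = (5 + 4·7 + 9)/6 = 42/6 = 7; σ²_H = ((9−5)/6)² = 0.444

Forward pass:
ES_A = 0; EF_A = 13
ES_B = 0; EF_B = 7
ES_C = 13; EF_C = 13+15 = 28
ES_D = 7; EF_D = 7+4 = 11
ES_E = max(EF_A=13, EF_B=7) = 13; EF_E = 13+7 = 20
ES_F = 7; EF_F = 7+4 = 11
ES_G = 7; EF_G = 7+7 = 14
ES_H = max(EF_C=28, EF_D=11, EF_E=20, EF_F=11, EF_G=14) = 28; EF_H = 28+7 = 35
Expected project duration μ = 35 days. Critical path: A → C → H.

Variance along critical path = 13.444 + 5.444 + 0.444 = 19.333; σ = √19.333 = 4.397 days.
Z = (42 − 35) / 4.397 = 1.592
P(T ≤ 42) = Φ(1.592) ≈ 0.944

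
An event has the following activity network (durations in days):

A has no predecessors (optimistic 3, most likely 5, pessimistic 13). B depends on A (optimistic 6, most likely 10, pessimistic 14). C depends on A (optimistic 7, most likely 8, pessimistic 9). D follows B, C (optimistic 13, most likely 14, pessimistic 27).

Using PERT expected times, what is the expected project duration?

te_A = (3 + 4·5 + 13)/6 = 36/6 = 6
te_B = (6 + 4·10 + 14)/6 = 60/6 = 10
te_C = (7 + 4·8 + 9)/6 = 48/6 = 8
te_D = (13 + 4·14 + 27)/6 = 96/6 = 16

Forward pass:
ES_A = 0; EF_A = 6
ES_B = 6; EF_B = 6+10 = 16
ES_C = 6; EF_C = 6+8 = 14
ES_D = max(EF_B=16, EF_C=14) = 16; EF_D = 16+16 = 32
Expected project duration μ = 32 days. Critical path: A → B → D.

32 days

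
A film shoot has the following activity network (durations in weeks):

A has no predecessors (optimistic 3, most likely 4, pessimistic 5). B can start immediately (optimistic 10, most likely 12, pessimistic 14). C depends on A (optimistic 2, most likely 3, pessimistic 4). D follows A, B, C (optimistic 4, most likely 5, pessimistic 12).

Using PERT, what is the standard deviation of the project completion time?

1.49 weeks

te_A = (3 + 4·4 + 5)/6 = 24/6 = 4; σ²_A = ((5−3)/6)² = 0.111
te_B = (10 + 4·12 + 14)/6 = 72/6 = 12; σ²_B = ((14−10)/6)² = 0.444
te_C = (2 + 4·3 + 4)/6 = 18/6 = 3; σ²_C = ((4−2)/6)² = 0.111
te_D = (4 + 4·5 + 12)/6 = 36/6 = 6; σ²_D = ((12−4)/6)² = 1.778

Forward pass:
ES_A = 0; EF_A = 4
ES_B = 0; EF_B = 12
ES_C = 4; EF_C = 4+3 = 7
ES_D = max(EF_A=4, EF_B=12, EF_C=7) = 12; EF_D = 12+6 = 18
Expected project duration μ = 18 weeks. Critical path: B → D.

Variance along critical path = 0.444 + 1.778 = 2.222
σ = √2.222 = 1.491 weeks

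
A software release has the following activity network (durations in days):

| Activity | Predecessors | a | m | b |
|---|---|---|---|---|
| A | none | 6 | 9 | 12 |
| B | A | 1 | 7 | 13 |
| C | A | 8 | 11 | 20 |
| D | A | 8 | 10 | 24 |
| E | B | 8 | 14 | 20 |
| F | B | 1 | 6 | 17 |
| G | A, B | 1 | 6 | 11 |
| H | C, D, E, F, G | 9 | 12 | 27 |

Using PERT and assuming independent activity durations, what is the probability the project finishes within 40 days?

te_A = (6 + 4·9 + 12)/6 = 54/6 = 9; σ²_A = ((12−6)/6)² = 1.000
te_B = (1 + 4·7 + 13)/6 = 42/6 = 7; σ²_B = ((13−1)/6)² = 4.000
te_C = (8 + 4·11 + 20)/6 = 72/6 = 12; σ²_C = ((20−8)/6)² = 4.000
te_D = (8 + 4·10 + 24)/6 = 72/6 = 12; σ²_D = ((24−8)/6)² = 7.111
te_E = (8 + 4·14 + 20)/6 = 84/6 = 14; σ²_E = ((20−8)/6)² = 4.000
te_F = (1 + 4·6 + 17)/6 = 42/6 = 7; σ²_F = ((17−1)/6)² = 7.111
te_G = (1 + 4·6 + 11)/6 = 36/6 = 6; σ²_G = ((11−1)/6)² = 2.778
te_H = (9 + 4·12 + 27)/6 = 84/6 = 14; σ²_H = ((27−9)/6)² = 9.000

Forward pass:
ES_A = 0; EF_A = 9
ES_B = 9; EF_B = 9+7 = 16
ES_C = 9; EF_C = 9+12 = 21
ES_D = 9; EF_D = 9+12 = 21
ES_E = 16; EF_E = 16+14 = 30
ES_F = 16; EF_F = 16+7 = 23
ES_G = max(EF_A=9, EF_B=16) = 16; EF_G = 16+6 = 22
ES_H = max(EF_C=21, EF_D=21, EF_E=30, EF_F=23, EF_G=22) = 30; EF_H = 30+14 = 44
Expected project duration μ = 44 days. Critical path: A → B → E → H.

Variance along critical path = 1.000 + 4.000 + 4.000 + 9.000 = 18.000; σ = √18.000 = 4.243 days.
Z = (40 − 44) / 4.243 = -0.943
P(T ≤ 40) = Φ(-0.943) ≈ 0.173

0.173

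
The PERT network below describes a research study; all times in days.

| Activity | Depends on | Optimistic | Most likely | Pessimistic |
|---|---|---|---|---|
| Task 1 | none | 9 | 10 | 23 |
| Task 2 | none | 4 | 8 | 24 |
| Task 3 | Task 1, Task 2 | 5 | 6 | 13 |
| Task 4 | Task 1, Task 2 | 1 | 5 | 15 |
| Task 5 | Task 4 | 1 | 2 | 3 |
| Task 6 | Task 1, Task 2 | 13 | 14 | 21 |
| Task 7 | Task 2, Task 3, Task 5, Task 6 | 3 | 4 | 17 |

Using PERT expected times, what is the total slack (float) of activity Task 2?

te_Task 1 = (9 + 4·10 + 23)/6 = 72/6 = 12
te_Task 2 = (4 + 4·8 + 24)/6 = 60/6 = 10
te_Task 3 = (5 + 4·6 + 13)/6 = 42/6 = 7
te_Task 4 = (1 + 4·5 + 15)/6 = 36/6 = 6
te_Task 5 = (1 + 4·2 + 3)/6 = 12/6 = 2
te_Task 6 = (13 + 4·14 + 21)/6 = 90/6 = 15
te_Task 7 = (3 + 4·4 + 17)/6 = 36/6 = 6

Forward pass:
ES_Task 1 = 0; EF_Task 1 = 12
ES_Task 2 = 0; EF_Task 2 = 10
ES_Task 3 = max(EF_Task 1=12, EF_Task 2=10) = 12; EF_Task 3 = 12+7 = 19
ES_Task 4 = max(EF_Task 1=12, EF_Task 2=10) = 12; EF_Task 4 = 12+6 = 18
ES_Task 5 = 18; EF_Task 5 = 18+2 = 20
ES_Task 6 = max(EF_Task 1=12, EF_Task 2=10) = 12; EF_Task 6 = 12+15 = 27
ES_Task 7 = max(EF_Task 2=10, EF_Task 3=19, EF_Task 5=20, EF_Task 6=27) = 27; EF_Task 7 = 27+6 = 33
Expected project duration μ = 33 days. Critical path: Task 1 → Task 6 → Task 7.

Backward pass:
LF_Task 7 = 33; LS_Task 7 = 33−6 = 27
LF_Task 6 = LS_Task 7 = 27; LS_Task 6 = 27−15 = 12
LF_Task 5 = LS_Task 7 = 27; LS_Task 5 = 27−2 = 25
LF_Task 4 = LS_Task 5 = 25; LS_Task 4 = 25−6 = 19
LF_Task 3 = LS_Task 7 = 27; LS_Task 3 = 27−7 = 20
LF_Task 2 = min(LS_Task 3=20, LS_Task 4=19, LS_Task 6=12, LS_Task 7=27) = 12; LS_Task 2 = 12−10 = 2
LF_Task 1 = min(LS_Task 3=20, LS_Task 4=19, LS_Task 6=12) = 12; LS_Task 1 = 12−12 = 0
Slack_Task 2 = LS_Task 2 − ES_Task 2 = 2 − 0 = 2

2 days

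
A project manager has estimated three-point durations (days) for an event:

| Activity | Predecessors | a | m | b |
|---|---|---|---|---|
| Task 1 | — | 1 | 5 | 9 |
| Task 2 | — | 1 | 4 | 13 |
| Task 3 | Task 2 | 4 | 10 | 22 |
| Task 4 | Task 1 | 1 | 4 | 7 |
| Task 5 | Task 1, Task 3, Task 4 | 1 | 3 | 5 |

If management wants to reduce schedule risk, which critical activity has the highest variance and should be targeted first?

Task 3

te_Task 1 = (1 + 4·5 + 9)/6 = 30/6 = 5; σ²_Task 1 = ((9−1)/6)² = 1.778
te_Task 2 = (1 + 4·4 + 13)/6 = 30/6 = 5; σ²_Task 2 = ((13−1)/6)² = 4.000
te_Task 3 = (4 + 4·10 + 22)/6 = 66/6 = 11; σ²_Task 3 = ((22−4)/6)² = 9.000
te_Task 4 = (1 + 4·4 + 7)/6 = 24/6 = 4; σ²_Task 4 = ((7−1)/6)² = 1.000
te_Task 5 = (1 + 4·3 + 5)/6 = 18/6 = 3; σ²_Task 5 = ((5−1)/6)² = 0.444

Forward pass:
ES_Task 1 = 0; EF_Task 1 = 5
ES_Task 2 = 0; EF_Task 2 = 5
ES_Task 3 = 5; EF_Task 3 = 5+11 = 16
ES_Task 4 = 5; EF_Task 4 = 5+4 = 9
ES_Task 5 = max(EF_Task 1=5, EF_Task 3=16, EF_Task 4=9) = 16; EF_Task 5 = 16+3 = 19
Expected project duration μ = 19 days. Critical path: Task 2 → Task 3 → Task 5.

Variances on critical path: σ²_Task 2=4.000, σ²_Task 3=9.000, σ²_Task 5=0.444.
Largest is σ²_Task 3 = 9.000.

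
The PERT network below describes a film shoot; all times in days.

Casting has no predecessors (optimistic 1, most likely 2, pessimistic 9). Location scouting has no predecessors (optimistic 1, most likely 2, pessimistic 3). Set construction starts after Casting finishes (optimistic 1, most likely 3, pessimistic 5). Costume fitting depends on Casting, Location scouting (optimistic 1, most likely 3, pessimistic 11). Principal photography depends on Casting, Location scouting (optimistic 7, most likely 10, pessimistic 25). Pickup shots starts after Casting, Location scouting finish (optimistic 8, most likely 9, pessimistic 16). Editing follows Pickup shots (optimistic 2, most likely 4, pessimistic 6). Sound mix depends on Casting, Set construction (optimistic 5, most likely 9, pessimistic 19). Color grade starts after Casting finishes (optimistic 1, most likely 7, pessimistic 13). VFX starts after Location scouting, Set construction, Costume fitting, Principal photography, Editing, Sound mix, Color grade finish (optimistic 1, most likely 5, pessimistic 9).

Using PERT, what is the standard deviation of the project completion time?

te_Casting = (1 + 4·2 + 9)/6 = 18/6 = 3; σ²_Casting = ((9−1)/6)² = 1.778
te_Location scouting = (1 + 4·2 + 3)/6 = 12/6 = 2; σ²_Location scouting = ((3−1)/6)² = 0.111
te_Set construction = (1 + 4·3 + 5)/6 = 18/6 = 3; σ²_Set construction = ((5−1)/6)² = 0.444
te_Costume fitting = (1 + 4·3 + 11)/6 = 24/6 = 4; σ²_Costume fitting = ((11−1)/6)² = 2.778
te_Principal photography = (7 + 4·10 + 25)/6 = 72/6 = 12; σ²_Principal photography = ((25−7)/6)² = 9.000
te_Pickup shots = (8 + 4·9 + 16)/6 = 60/6 = 10; σ²_Pickup shots = ((16−8)/6)² = 1.778
te_Editing = (2 + 4·4 + 6)/6 = 24/6 = 4; σ²_Editing = ((6−2)/6)² = 0.444
te_Sound mix = (5 + 4·9 + 19)/6 = 60/6 = 10; σ²_Sound mix = ((19−5)/6)² = 5.444
te_Color grade = (1 + 4·7 + 13)/6 = 42/6 = 7; σ²_Color grade = ((13−1)/6)² = 4.000
te_VFX = (1 + 4·5 + 9)/6 = 30/6 = 5; σ²_VFX = ((9−1)/6)² = 1.778

Forward pass:
ES_Casting = 0; EF_Casting = 3
ES_Location scouting = 0; EF_Location scouting = 2
ES_Set construction = 3; EF_Set construction = 3+3 = 6
ES_Costume fitting = max(EF_Casting=3, EF_Location scouting=2) = 3; EF_Costume fitting = 3+4 = 7
ES_Principal photography = max(EF_Casting=3, EF_Location scouting=2) = 3; EF_Principal photography = 3+12 = 15
ES_Pickup shots = max(EF_Casting=3, EF_Location scouting=2) = 3; EF_Pickup shots = 3+10 = 13
ES_Editing = 13; EF_Editing = 13+4 = 17
ES_Sound mix = max(EF_Casting=3, EF_Set construction=6) = 6; EF_Sound mix = 6+10 = 16
ES_Color grade = 3; EF_Color grade = 3+7 = 10
ES_VFX = max(EF_Location scouting=2, EF_Set construction=6, EF_Costume fitting=7, EF_Principal photography=15, EF_Editing=17, EF_Sound mix=16, EF_Color grade=10) = 17; EF_VFX = 17+5 = 22
Expected project duration μ = 22 days. Critical path: Casting → Pickup shots → Editing → VFX.

Variance along critical path = 1.778 + 1.778 + 0.444 + 1.778 = 5.778
σ = √5.778 = 2.404 days

2.40 days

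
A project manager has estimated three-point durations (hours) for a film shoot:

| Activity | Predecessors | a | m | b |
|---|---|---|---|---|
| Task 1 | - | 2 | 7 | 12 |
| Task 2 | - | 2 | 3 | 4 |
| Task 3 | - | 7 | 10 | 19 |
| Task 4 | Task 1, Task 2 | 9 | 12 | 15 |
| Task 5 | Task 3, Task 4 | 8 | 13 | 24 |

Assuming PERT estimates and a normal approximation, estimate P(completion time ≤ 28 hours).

0.065

te_Task 1 = (2 + 4·7 + 12)/6 = 42/6 = 7; σ²_Task 1 = ((12−2)/6)² = 2.778
te_Task 2 = (2 + 4·3 + 4)/6 = 18/6 = 3; σ²_Task 2 = ((4−2)/6)² = 0.111
te_Task 3 = (7 + 4·10 + 19)/6 = 66/6 = 11; σ²_Task 3 = ((19−7)/6)² = 4.000
te_Task 4 = (9 + 4·12 + 15)/6 = 72/6 = 12; σ²_Task 4 = ((15−9)/6)² = 1.000
te_Task 5 = (8 + 4·13 + 24)/6 = 84/6 = 14; σ²_Task 5 = ((24−8)/6)² = 7.111

Forward pass:
ES_Task 1 = 0; EF_Task 1 = 7
ES_Task 2 = 0; EF_Task 2 = 3
ES_Task 3 = 0; EF_Task 3 = 11
ES_Task 4 = max(EF_Task 1=7, EF_Task 2=3) = 7; EF_Task 4 = 7+12 = 19
ES_Task 5 = max(EF_Task 3=11, EF_Task 4=19) = 19; EF_Task 5 = 19+14 = 33
Expected project duration μ = 33 hours. Critical path: Task 1 → Task 4 → Task 5.

Variance along critical path = 2.778 + 1.000 + 7.111 = 10.889; σ = √10.889 = 3.300 hours.
Z = (28 − 33) / 3.300 = -1.515
P(T ≤ 28) = Φ(-1.515) ≈ 0.065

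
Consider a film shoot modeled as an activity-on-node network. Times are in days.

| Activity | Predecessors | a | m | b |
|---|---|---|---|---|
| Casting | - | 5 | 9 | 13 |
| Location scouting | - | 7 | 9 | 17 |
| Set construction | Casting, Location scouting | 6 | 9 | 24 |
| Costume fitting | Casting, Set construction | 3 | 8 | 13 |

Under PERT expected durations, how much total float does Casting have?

1 days

te_Casting = (5 + 4·9 + 13)/6 = 54/6 = 9
te_Location scouting = (7 + 4·9 + 17)/6 = 60/6 = 10
te_Set construction = (6 + 4·9 + 24)/6 = 66/6 = 11
te_Costume fitting = (3 + 4·8 + 13)/6 = 48/6 = 8

Forward pass:
ES_Casting = 0; EF_Casting = 9
ES_Location scouting = 0; EF_Location scouting = 10
ES_Set construction = max(EF_Casting=9, EF_Location scouting=10) = 10; EF_Set construction = 10+11 = 21
ES_Costume fitting = max(EF_Casting=9, EF_Set construction=21) = 21; EF_Costume fitting = 21+8 = 29
Expected project duration μ = 29 days. Critical path: Location scouting → Set construction → Costume fitting.

Backward pass:
LF_Costume fitting = 29; LS_Costume fitting = 29−8 = 21
LF_Set construction = LS_Costume fitting = 21; LS_Set construction = 21−11 = 10
LF_Location scouting = LS_Set construction = 10; LS_Location scouting = 10−10 = 0
LF_Casting = min(LS_Set construction=10, LS_Costume fitting=21) = 10; LS_Casting = 10−9 = 1
Slack_Casting = LS_Casting − ES_Casting = 1 − 0 = 1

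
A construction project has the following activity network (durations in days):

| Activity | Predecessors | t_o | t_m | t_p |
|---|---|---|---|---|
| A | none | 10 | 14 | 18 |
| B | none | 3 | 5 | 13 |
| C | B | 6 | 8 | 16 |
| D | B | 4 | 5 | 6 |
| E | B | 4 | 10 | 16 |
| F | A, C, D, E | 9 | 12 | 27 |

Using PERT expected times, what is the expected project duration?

te_A = (10 + 4·14 + 18)/6 = 84/6 = 14
te_B = (3 + 4·5 + 13)/6 = 36/6 = 6
te_C = (6 + 4·8 + 16)/6 = 54/6 = 9
te_D = (4 + 4·5 + 6)/6 = 30/6 = 5
te_E = (4 + 4·10 + 16)/6 = 60/6 = 10
te_F = (9 + 4·12 + 27)/6 = 84/6 = 14

Forward pass:
ES_A = 0; EF_A = 14
ES_B = 0; EF_B = 6
ES_C = 6; EF_C = 6+9 = 15
ES_D = 6; EF_D = 6+5 = 11
ES_E = 6; EF_E = 6+10 = 16
ES_F = max(EF_A=14, EF_C=15, EF_D=11, EF_E=16) = 16; EF_F = 16+14 = 30
Expected project duration μ = 30 days. Critical path: B → E → F.

30 days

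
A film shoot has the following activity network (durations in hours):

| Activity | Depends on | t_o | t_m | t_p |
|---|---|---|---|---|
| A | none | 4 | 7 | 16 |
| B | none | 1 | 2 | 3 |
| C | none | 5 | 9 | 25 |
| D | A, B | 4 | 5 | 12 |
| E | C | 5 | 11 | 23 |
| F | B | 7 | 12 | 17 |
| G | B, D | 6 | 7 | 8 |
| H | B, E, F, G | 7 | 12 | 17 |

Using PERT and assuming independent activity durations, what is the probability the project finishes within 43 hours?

te_A = (4 + 4·7 + 16)/6 = 48/6 = 8; σ²_A = ((16−4)/6)² = 4.000
te_B = (1 + 4·2 + 3)/6 = 12/6 = 2; σ²_B = ((3−1)/6)² = 0.111
te_C = (5 + 4·9 + 25)/6 = 66/6 = 11; σ²_C = ((25−5)/6)² = 11.111
te_D = (4 + 4·5 + 12)/6 = 36/6 = 6; σ²_D = ((12−4)/6)² = 1.778
te_E = (5 + 4·11 + 23)/6 = 72/6 = 12; σ²_E = ((23−5)/6)² = 9.000
te_F = (7 + 4·12 + 17)/6 = 72/6 = 12; σ²_F = ((17−7)/6)² = 2.778
te_G = (6 + 4·7 + 8)/6 = 42/6 = 7; σ²_G = ((8−6)/6)² = 0.111
te_H = (7 + 4·12 + 17)/6 = 72/6 = 12; σ²_H = ((17−7)/6)² = 2.778

Forward pass:
ES_A = 0; EF_A = 8
ES_B = 0; EF_B = 2
ES_C = 0; EF_C = 11
ES_D = max(EF_A=8, EF_B=2) = 8; EF_D = 8+6 = 14
ES_E = 11; EF_E = 11+12 = 23
ES_F = 2; EF_F = 2+12 = 14
ES_G = max(EF_B=2, EF_D=14) = 14; EF_G = 14+7 = 21
ES_H = max(EF_B=2, EF_E=23, EF_F=14, EF_G=21) = 23; EF_H = 23+12 = 35
Expected project duration μ = 35 hours. Critical path: C → E → H.

Variance along critical path = 11.111 + 9.000 + 2.778 = 22.889; σ = √22.889 = 4.784 hours.
Z = (43 − 35) / 4.784 = 1.672
P(T ≤ 43) = Φ(1.672) ≈ 0.953

0.953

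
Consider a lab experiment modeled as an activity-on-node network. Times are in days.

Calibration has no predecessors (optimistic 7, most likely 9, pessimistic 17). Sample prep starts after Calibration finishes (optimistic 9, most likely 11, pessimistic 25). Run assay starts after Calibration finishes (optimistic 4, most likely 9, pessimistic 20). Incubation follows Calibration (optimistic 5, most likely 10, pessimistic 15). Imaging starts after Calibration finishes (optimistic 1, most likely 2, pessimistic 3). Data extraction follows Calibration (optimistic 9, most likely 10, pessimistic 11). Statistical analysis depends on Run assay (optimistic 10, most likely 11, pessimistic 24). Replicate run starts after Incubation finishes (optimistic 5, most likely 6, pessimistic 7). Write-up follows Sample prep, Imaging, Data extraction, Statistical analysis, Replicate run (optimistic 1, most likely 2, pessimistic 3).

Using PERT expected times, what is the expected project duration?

te_Calibration = (7 + 4·9 + 17)/6 = 60/6 = 10
te_Sample prep = (9 + 4·11 + 25)/6 = 78/6 = 13
te_Run assay = (4 + 4·9 + 20)/6 = 60/6 = 10
te_Incubation = (5 + 4·10 + 15)/6 = 60/6 = 10
te_Imaging = (1 + 4·2 + 3)/6 = 12/6 = 2
te_Data extraction = (9 + 4·10 + 11)/6 = 60/6 = 10
te_Statistical analysis = (10 + 4·11 + 24)/6 = 78/6 = 13
te_Replicate run = (5 + 4·6 + 7)/6 = 36/6 = 6
te_Write-up = (1 + 4·2 + 3)/6 = 12/6 = 2

Forward pass:
ES_Calibration = 0; EF_Calibration = 10
ES_Sample prep = 10; EF_Sample prep = 10+13 = 23
ES_Run assay = 10; EF_Run assay = 10+10 = 20
ES_Incubation = 10; EF_Incubation = 10+10 = 20
ES_Imaging = 10; EF_Imaging = 10+2 = 12
ES_Data extraction = 10; EF_Data extraction = 10+10 = 20
ES_Statistical analysis = 20; EF_Statistical analysis = 20+13 = 33
ES_Replicate run = 20; EF_Replicate run = 20+6 = 26
ES_Write-up = max(EF_Sample prep=23, EF_Imaging=12, EF_Data extraction=20, EF_Statistical analysis=33, EF_Replicate run=26) = 33; EF_Write-up = 33+2 = 35
Expected project duration μ = 35 days. Critical path: Calibration → Run assay → Statistical analysis → Write-up.

35 days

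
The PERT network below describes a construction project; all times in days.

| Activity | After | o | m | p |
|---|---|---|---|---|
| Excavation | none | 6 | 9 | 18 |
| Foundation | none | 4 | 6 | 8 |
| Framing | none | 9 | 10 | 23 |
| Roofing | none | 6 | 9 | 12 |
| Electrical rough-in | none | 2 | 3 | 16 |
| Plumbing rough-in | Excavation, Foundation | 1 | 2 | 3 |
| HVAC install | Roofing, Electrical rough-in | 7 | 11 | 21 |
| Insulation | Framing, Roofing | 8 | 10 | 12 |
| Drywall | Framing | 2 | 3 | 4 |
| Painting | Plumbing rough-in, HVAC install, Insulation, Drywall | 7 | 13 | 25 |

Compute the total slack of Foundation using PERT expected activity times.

14 days

te_Excavation = (6 + 4·9 + 18)/6 = 60/6 = 10
te_Foundation = (4 + 4·6 + 8)/6 = 36/6 = 6
te_Framing = (9 + 4·10 + 23)/6 = 72/6 = 12
te_Roofing = (6 + 4·9 + 12)/6 = 54/6 = 9
te_Electrical rough-in = (2 + 4·3 + 16)/6 = 30/6 = 5
te_Plumbing rough-in = (1 + 4·2 + 3)/6 = 12/6 = 2
te_HVAC install = (7 + 4·11 + 21)/6 = 72/6 = 12
te_Insulation = (8 + 4·10 + 12)/6 = 60/6 = 10
te_Drywall = (2 + 4·3 + 4)/6 = 18/6 = 3
te_Painting = (7 + 4·13 + 25)/6 = 84/6 = 14

Forward pass:
ES_Excavation = 0; EF_Excavation = 10
ES_Foundation = 0; EF_Foundation = 6
ES_Framing = 0; EF_Framing = 12
ES_Roofing = 0; EF_Roofing = 9
ES_Electrical rough-in = 0; EF_Electrical rough-in = 5
ES_Plumbing rough-in = max(EF_Excavation=10, EF_Foundation=6) = 10; EF_Plumbing rough-in = 10+2 = 12
ES_HVAC install = max(EF_Roofing=9, EF_Electrical rough-in=5) = 9; EF_HVAC install = 9+12 = 21
ES_Insulation = max(EF_Framing=12, EF_Roofing=9) = 12; EF_Insulation = 12+10 = 22
ES_Drywall = 12; EF_Drywall = 12+3 = 15
ES_Painting = max(EF_Plumbing rough-in=12, EF_HVAC install=21, EF_Insulation=22, EF_Drywall=15) = 22; EF_Painting = 22+14 = 36
Expected project duration μ = 36 days. Critical path: Framing → Insulation → Painting.

Backward pass:
LF_Painting = 36; LS_Painting = 36−14 = 22
LF_Drywall = LS_Painting = 22; LS_Drywall = 22−3 = 19
LF_Insulation = LS_Painting = 22; LS_Insulation = 22−10 = 12
LF_HVAC install = LS_Painting = 22; LS_HVAC install = 22−12 = 10
LF_Plumbing rough-in = LS_Painting = 22; LS_Plumbing rough-in = 22−2 = 20
LF_Electrical rough-in = LS_HVAC install = 10; LS_Electrical rough-in = 10−5 = 5
LF_Roofing = min(LS_HVAC install=10, LS_Insulation=12) = 10; LS_Roofing = 10−9 = 1
LF_Framing = min(LS_Insulation=12, LS_Drywall=19) = 12; LS_Framing = 12−12 = 0
LF_Foundation = LS_Plumbing rough-in = 20; LS_Foundation = 20−6 = 14
LF_Excavation = LS_Plumbing rough-in = 20; LS_Excavation = 20−10 = 10
Slack_Foundation = LS_Foundation − ES_Foundation = 14 − 0 = 14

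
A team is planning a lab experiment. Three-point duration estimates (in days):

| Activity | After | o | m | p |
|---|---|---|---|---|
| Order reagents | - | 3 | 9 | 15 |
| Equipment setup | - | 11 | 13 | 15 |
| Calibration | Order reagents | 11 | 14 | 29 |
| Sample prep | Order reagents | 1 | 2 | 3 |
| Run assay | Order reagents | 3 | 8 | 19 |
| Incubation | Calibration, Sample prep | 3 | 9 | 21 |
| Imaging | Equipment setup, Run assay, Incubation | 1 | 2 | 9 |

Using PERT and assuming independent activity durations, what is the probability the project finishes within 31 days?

0.076

te_Order reagents = (3 + 4·9 + 15)/6 = 54/6 = 9; σ²_Order reagents = ((15−3)/6)² = 4.000
te_Equipment setup = (11 + 4·13 + 15)/6 = 78/6 = 13; σ²_Equipment setup = ((15−11)/6)² = 0.444
te_Calibration = (11 + 4·14 + 29)/6 = 96/6 = 16; σ²_Calibration = ((29−11)/6)² = 9.000
te_Sample prep = (1 + 4·2 + 3)/6 = 12/6 = 2; σ²_Sample prep = ((3−1)/6)² = 0.111
te_Run assay = (3 + 4·8 + 19)/6 = 54/6 = 9; σ²_Run assay = ((19−3)/6)² = 7.111
te_Incubation = (3 + 4·9 + 21)/6 = 60/6 = 10; σ²_Incubation = ((21−3)/6)² = 9.000
te_Imaging = (1 + 4·2 + 9)/6 = 18/6 = 3; σ²_Imaging = ((9−1)/6)² = 1.778

Forward pass:
ES_Order reagents = 0; EF_Order reagents = 9
ES_Equipment setup = 0; EF_Equipment setup = 13
ES_Calibration = 9; EF_Calibration = 9+16 = 25
ES_Sample prep = 9; EF_Sample prep = 9+2 = 11
ES_Run assay = 9; EF_Run assay = 9+9 = 18
ES_Incubation = max(EF_Calibration=25, EF_Sample prep=11) = 25; EF_Incubation = 25+10 = 35
ES_Imaging = max(EF_Equipment setup=13, EF_Run assay=18, EF_Incubation=35) = 35; EF_Imaging = 35+3 = 38
Expected project duration μ = 38 days. Critical path: Order reagents → Calibration → Incubation → Imaging.

Variance along critical path = 4.000 + 9.000 + 9.000 + 1.778 = 23.778; σ = √23.778 = 4.876 days.
Z = (31 − 38) / 4.876 = -1.436
P(T ≤ 31) = Φ(-1.436) ≈ 0.076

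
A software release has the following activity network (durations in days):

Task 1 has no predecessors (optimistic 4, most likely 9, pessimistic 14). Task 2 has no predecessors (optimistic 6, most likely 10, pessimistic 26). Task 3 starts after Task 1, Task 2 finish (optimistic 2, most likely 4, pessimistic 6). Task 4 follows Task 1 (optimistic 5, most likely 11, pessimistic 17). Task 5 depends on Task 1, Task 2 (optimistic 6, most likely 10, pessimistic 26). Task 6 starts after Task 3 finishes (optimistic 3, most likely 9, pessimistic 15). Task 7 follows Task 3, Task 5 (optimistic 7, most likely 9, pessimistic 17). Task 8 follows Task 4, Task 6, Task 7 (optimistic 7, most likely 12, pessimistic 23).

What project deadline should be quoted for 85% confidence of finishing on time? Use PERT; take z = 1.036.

52.9 days

te_Task 1 = (4 + 4·9 + 14)/6 = 54/6 = 9; σ²_Task 1 = ((14−4)/6)² = 2.778
te_Task 2 = (6 + 4·10 + 26)/6 = 72/6 = 12; σ²_Task 2 = ((26−6)/6)² = 11.111
te_Task 3 = (2 + 4·4 + 6)/6 = 24/6 = 4; σ²_Task 3 = ((6−2)/6)² = 0.444
te_Task 4 = (5 + 4·11 + 17)/6 = 66/6 = 11; σ²_Task 4 = ((17−5)/6)² = 4.000
te_Task 5 = (6 + 4·10 + 26)/6 = 72/6 = 12; σ²_Task 5 = ((26−6)/6)² = 11.111
te_Task 6 = (3 + 4·9 + 15)/6 = 54/6 = 9; σ²_Task 6 = ((15−3)/6)² = 4.000
te_Task 7 = (7 + 4·9 + 17)/6 = 60/6 = 10; σ²_Task 7 = ((17−7)/6)² = 2.778
te_Task 8 = (7 + 4·12 + 23)/6 = 78/6 = 13; σ²_Task 8 = ((23−7)/6)² = 7.111

Forward pass:
ES_Task 1 = 0; EF_Task 1 = 9
ES_Task 2 = 0; EF_Task 2 = 12
ES_Task 3 = max(EF_Task 1=9, EF_Task 2=12) = 12; EF_Task 3 = 12+4 = 16
ES_Task 4 = 9; EF_Task 4 = 9+11 = 20
ES_Task 5 = max(EF_Task 1=9, EF_Task 2=12) = 12; EF_Task 5 = 12+12 = 24
ES_Task 6 = 16; EF_Task 6 = 16+9 = 25
ES_Task 7 = max(EF_Task 3=16, EF_Task 5=24) = 24; EF_Task 7 = 24+10 = 34
ES_Task 8 = max(EF_Task 4=20, EF_Task 6=25, EF_Task 7=34) = 34; EF_Task 8 = 34+13 = 47
Expected project duration μ = 47 days. Critical path: Task 2 → Task 5 → Task 7 → Task 8.

Variance along critical path = 11.111 + 11.111 + 2.778 + 7.111 = 32.111; σ = 5.667 days.
D = μ + z·σ = 47 + 1.036·5.667 = 52.9 days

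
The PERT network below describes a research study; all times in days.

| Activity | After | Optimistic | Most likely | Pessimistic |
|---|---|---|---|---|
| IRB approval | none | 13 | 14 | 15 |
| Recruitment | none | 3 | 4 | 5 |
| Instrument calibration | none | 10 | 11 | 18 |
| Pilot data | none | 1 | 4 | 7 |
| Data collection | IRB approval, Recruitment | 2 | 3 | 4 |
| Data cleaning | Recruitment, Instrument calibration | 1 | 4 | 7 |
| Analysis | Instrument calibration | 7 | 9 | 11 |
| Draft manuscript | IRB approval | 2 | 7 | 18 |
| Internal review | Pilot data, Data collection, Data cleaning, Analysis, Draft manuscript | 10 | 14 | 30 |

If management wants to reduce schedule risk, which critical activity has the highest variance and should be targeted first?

Internal review

te_IRB approval = (13 + 4·14 + 15)/6 = 84/6 = 14; σ²_IRB approval = ((15−13)/6)² = 0.111
te_Recruitment = (3 + 4·4 + 5)/6 = 24/6 = 4; σ²_Recruitment = ((5−3)/6)² = 0.111
te_Instrument calibration = (10 + 4·11 + 18)/6 = 72/6 = 12; σ²_Instrument calibration = ((18−10)/6)² = 1.778
te_Pilot data = (1 + 4·4 + 7)/6 = 24/6 = 4; σ²_Pilot data = ((7−1)/6)² = 1.000
te_Data collection = (2 + 4·3 + 4)/6 = 18/6 = 3; σ²_Data collection = ((4−2)/6)² = 0.111
te_Data cleaning = (1 + 4·4 + 7)/6 = 24/6 = 4; σ²_Data cleaning = ((7−1)/6)² = 1.000
te_Analysis = (7 + 4·9 + 11)/6 = 54/6 = 9; σ²_Analysis = ((11−7)/6)² = 0.444
te_Draft manuscript = (2 + 4·7 + 18)/6 = 48/6 = 8; σ²_Draft manuscript = ((18−2)/6)² = 7.111
te_Internal review = (10 + 4·14 + 30)/6 = 96/6 = 16; σ²_Internal review = ((30−10)/6)² = 11.111

Forward pass:
ES_IRB approval = 0; EF_IRB approval = 14
ES_Recruitment = 0; EF_Recruitment = 4
ES_Instrument calibration = 0; EF_Instrument calibration = 12
ES_Pilot data = 0; EF_Pilot data = 4
ES_Data collection = max(EF_IRB approval=14, EF_Recruitment=4) = 14; EF_Data collection = 14+3 = 17
ES_Data cleaning = max(EF_Recruitment=4, EF_Instrument calibration=12) = 12; EF_Data cleaning = 12+4 = 16
ES_Analysis = 12; EF_Analysis = 12+9 = 21
ES_Draft manuscript = 14; EF_Draft manuscript = 14+8 = 22
ES_Internal review = max(EF_Pilot data=4, EF_Data collection=17, EF_Data cleaning=16, EF_Analysis=21, EF_Draft manuscript=22) = 22; EF_Internal review = 22+16 = 38
Expected project duration μ = 38 days. Critical path: IRB approval → Draft manuscript → Internal review.

Variances on critical path: σ²_IRB approval=0.111, σ²_Draft manuscript=7.111, σ²_Internal review=11.111.
Largest is σ²_Internal review = 11.111.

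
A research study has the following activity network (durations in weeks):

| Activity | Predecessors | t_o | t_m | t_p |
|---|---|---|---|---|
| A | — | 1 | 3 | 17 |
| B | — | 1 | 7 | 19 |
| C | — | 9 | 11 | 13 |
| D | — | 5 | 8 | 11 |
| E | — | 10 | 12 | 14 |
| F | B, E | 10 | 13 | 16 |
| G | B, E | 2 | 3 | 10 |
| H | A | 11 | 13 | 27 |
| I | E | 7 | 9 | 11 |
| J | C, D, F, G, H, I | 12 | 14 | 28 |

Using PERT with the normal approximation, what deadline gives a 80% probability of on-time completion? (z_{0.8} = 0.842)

43.5 weeks

te_A = (1 + 4·3 + 17)/6 = 30/6 = 5; σ²_A = ((17−1)/6)² = 7.111
te_B = (1 + 4·7 + 19)/6 = 48/6 = 8; σ²_B = ((19−1)/6)² = 9.000
te_C = (9 + 4·11 + 13)/6 = 66/6 = 11; σ²_C = ((13−9)/6)² = 0.444
te_D = (5 + 4·8 + 11)/6 = 48/6 = 8; σ²_D = ((11−5)/6)² = 1.000
te_E = (10 + 4·12 + 14)/6 = 72/6 = 12; σ²_E = ((14−10)/6)² = 0.444
te_F = (10 + 4·13 + 16)/6 = 78/6 = 13; σ²_F = ((16−10)/6)² = 1.000
te_G = (2 + 4·3 + 10)/6 = 24/6 = 4; σ²_G = ((10−2)/6)² = 1.778
te_H = (11 + 4·13 + 27)/6 = 90/6 = 15; σ²_H = ((27−11)/6)² = 7.111
te_I = (7 + 4·9 + 11)/6 = 54/6 = 9; σ²_I = ((11−7)/6)² = 0.444
te_J = (12 + 4·14 + 28)/6 = 96/6 = 16; σ²_J = ((28−12)/6)² = 7.111

Forward pass:
ES_A = 0; EF_A = 5
ES_B = 0; EF_B = 8
ES_C = 0; EF_C = 11
ES_D = 0; EF_D = 8
ES_E = 0; EF_E = 12
ES_F = max(EF_B=8, EF_E=12) = 12; EF_F = 12+13 = 25
ES_G = max(EF_B=8, EF_E=12) = 12; EF_G = 12+4 = 16
ES_H = 5; EF_H = 5+15 = 20
ES_I = 12; EF_I = 12+9 = 21
ES_J = max(EF_C=11, EF_D=8, EF_F=25, EF_G=16, EF_H=20, EF_I=21) = 25; EF_J = 25+16 = 41
Expected project duration μ = 41 weeks. Critical path: E → F → J.

Variance along critical path = 0.444 + 1.000 + 7.111 = 8.556; σ = 2.925 weeks.
D = μ + z·σ = 41 + 0.842·2.925 = 43.5 weeks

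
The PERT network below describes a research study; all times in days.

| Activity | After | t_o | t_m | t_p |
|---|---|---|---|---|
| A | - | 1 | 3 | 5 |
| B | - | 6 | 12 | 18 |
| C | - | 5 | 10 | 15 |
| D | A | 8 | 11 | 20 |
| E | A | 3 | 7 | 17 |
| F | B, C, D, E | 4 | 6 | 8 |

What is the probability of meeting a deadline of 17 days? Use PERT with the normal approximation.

te_A = (1 + 4·3 + 5)/6 = 18/6 = 3; σ²_A = ((5−1)/6)² = 0.444
te_B = (6 + 4·12 + 18)/6 = 72/6 = 12; σ²_B = ((18−6)/6)² = 4.000
te_C = (5 + 4·10 + 15)/6 = 60/6 = 10; σ²_C = ((15−5)/6)² = 2.778
te_D = (8 + 4·11 + 20)/6 = 72/6 = 12; σ²_D = ((20−8)/6)² = 4.000
te_E = (3 + 4·7 + 17)/6 = 48/6 = 8; σ²_E = ((17−3)/6)² = 5.444
te_F = (4 + 4·6 + 8)/6 = 36/6 = 6; σ²_F = ((8−4)/6)² = 0.444

Forward pass:
ES_A = 0; EF_A = 3
ES_B = 0; EF_B = 12
ES_C = 0; EF_C = 10
ES_D = 3; EF_D = 3+12 = 15
ES_E = 3; EF_E = 3+8 = 11
ES_F = max(EF_B=12, EF_C=10, EF_D=15, EF_E=11) = 15; EF_F = 15+6 = 21
Expected project duration μ = 21 days. Critical path: A → D → F.

Variance along critical path = 0.444 + 4.000 + 0.444 = 4.889; σ = √4.889 = 2.211 days.
Z = (17 − 21) / 2.211 = -1.809
P(T ≤ 17) = Φ(-1.809) ≈ 0.035

0.035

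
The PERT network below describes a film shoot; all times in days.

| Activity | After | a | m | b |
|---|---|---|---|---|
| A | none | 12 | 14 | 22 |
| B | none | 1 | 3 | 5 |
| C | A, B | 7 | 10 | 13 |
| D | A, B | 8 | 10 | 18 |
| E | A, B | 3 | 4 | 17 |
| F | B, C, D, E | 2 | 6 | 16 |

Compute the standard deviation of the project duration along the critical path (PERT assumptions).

te_A = (12 + 4·14 + 22)/6 = 90/6 = 15; σ²_A = ((22−12)/6)² = 2.778
te_B = (1 + 4·3 + 5)/6 = 18/6 = 3; σ²_B = ((5−1)/6)² = 0.444
te_C = (7 + 4·10 + 13)/6 = 60/6 = 10; σ²_C = ((13−7)/6)² = 1.000
te_D = (8 + 4·10 + 18)/6 = 66/6 = 11; σ²_D = ((18−8)/6)² = 2.778
te_E = (3 + 4·4 + 17)/6 = 36/6 = 6; σ²_E = ((17−3)/6)² = 5.444
te_F = (2 + 4·6 + 16)/6 = 42/6 = 7; σ²_F = ((16−2)/6)² = 5.444

Forward pass:
ES_A = 0; EF_A = 15
ES_B = 0; EF_B = 3
ES_C = max(EF_A=15, EF_B=3) = 15; EF_C = 15+10 = 25
ES_D = max(EF_A=15, EF_B=3) = 15; EF_D = 15+11 = 26
ES_E = max(EF_A=15, EF_B=3) = 15; EF_E = 15+6 = 21
ES_F = max(EF_B=3, EF_C=25, EF_D=26, EF_E=21) = 26; EF_F = 26+7 = 33
Expected project duration μ = 33 days. Critical path: A → D → F.

Variance along critical path = 2.778 + 2.778 + 5.444 = 11.000
σ = √11.000 = 3.317 days

3.32 days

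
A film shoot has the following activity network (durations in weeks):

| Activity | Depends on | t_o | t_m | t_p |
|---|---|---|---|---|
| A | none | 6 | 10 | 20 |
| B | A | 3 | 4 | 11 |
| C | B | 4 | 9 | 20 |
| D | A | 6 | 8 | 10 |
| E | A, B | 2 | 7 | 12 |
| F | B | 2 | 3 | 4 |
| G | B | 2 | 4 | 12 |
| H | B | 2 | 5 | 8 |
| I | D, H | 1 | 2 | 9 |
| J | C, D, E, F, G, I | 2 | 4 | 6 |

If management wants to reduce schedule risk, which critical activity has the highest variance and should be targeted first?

C

te_A = (6 + 4·10 + 20)/6 = 66/6 = 11; σ²_A = ((20−6)/6)² = 5.444
te_B = (3 + 4·4 + 11)/6 = 30/6 = 5; σ²_B = ((11−3)/6)² = 1.778
te_C = (4 + 4·9 + 20)/6 = 60/6 = 10; σ²_C = ((20−4)/6)² = 7.111
te_D = (6 + 4·8 + 10)/6 = 48/6 = 8; σ²_D = ((10−6)/6)² = 0.444
te_E = (2 + 4·7 + 12)/6 = 42/6 = 7; σ²_E = ((12−2)/6)² = 2.778
te_F = (2 + 4·3 + 4)/6 = 18/6 = 3; σ²_F = ((4−2)/6)² = 0.111
te_G = (2 + 4·4 + 12)/6 = 30/6 = 5; σ²_G = ((12−2)/6)² = 2.778
te_H = (2 + 4·5 + 8)/6 = 30/6 = 5; σ²_H = ((8−2)/6)² = 1.000
te_I = (1 + 4·2 + 9)/6 = 18/6 = 3; σ²_I = ((9−1)/6)² = 1.778
te_J = (2 + 4·4 + 6)/6 = 24/6 = 4; σ²_J = ((6−2)/6)² = 0.444

Forward pass:
ES_A = 0; EF_A = 11
ES_B = 11; EF_B = 11+5 = 16
ES_C = 16; EF_C = 16+10 = 26
ES_D = 11; EF_D = 11+8 = 19
ES_E = max(EF_A=11, EF_B=16) = 16; EF_E = 16+7 = 23
ES_F = 16; EF_F = 16+3 = 19
ES_G = 16; EF_G = 16+5 = 21
ES_H = 16; EF_H = 16+5 = 21
ES_I = max(EF_D=19, EF_H=21) = 21; EF_I = 21+3 = 24
ES_J = max(EF_C=26, EF_D=19, EF_E=23, EF_F=19, EF_G=21, EF_I=24) = 26; EF_J = 26+4 = 30
Expected project duration μ = 30 weeks. Critical path: A → B → C → J.

Variances on critical path: σ²_A=5.444, σ²_B=1.778, σ²_C=7.111, σ²_J=0.444.
Largest is σ²_C = 7.111.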